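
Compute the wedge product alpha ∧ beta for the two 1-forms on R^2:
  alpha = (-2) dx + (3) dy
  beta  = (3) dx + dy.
alpha ∧ beta = (-11) dx ∧ dy

Distribute the wedge, using dx_i ∧ dx_j = -dx_j ∧ dx_i and dx_i ∧ dx_i = 0. For each pair (i, j) with i < j, the coefficient of dx_i ∧ dx_j in alpha ∧ beta is (alpha_i * beta_j - alpha_j * beta_i). Collecting: alpha ∧ beta = (-11) dx ∧ dy.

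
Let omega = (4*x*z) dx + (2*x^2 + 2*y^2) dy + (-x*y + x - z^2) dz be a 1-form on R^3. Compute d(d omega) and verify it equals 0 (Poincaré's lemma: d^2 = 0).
d(d omega) = 0

Step 1: d omega = sum_{i<j} (∂f_j/∂x_i - ∂f_i/∂x_j) dx_i ∧ dx_j:
  coeff of dx ∧ dy: 4*x
  coeff of dx ∧ dz: -4*x - y + 1
  coeff of dy ∧ dz: -x
Step 2: Apply d again to each 2-form coefficient. The only possible 3-form in R^3 is dx ∧ dy ∧ dz, with coefficient
  ∂(coeff of dy∧dz)/∂x - ∂(coeff of dx∧dz)/∂y + ∂(coeff of dx∧dy)/∂z
  = ∂/∂x (-x) - ∂/∂y (-4*x - y + 1) + ∂/∂z (4*x).
Each of these terms simplifies to sums of mixed partials that cancel in pairs. The result is 0 (by equality of mixed partials for smooth functions — Schwarz / Clairaut).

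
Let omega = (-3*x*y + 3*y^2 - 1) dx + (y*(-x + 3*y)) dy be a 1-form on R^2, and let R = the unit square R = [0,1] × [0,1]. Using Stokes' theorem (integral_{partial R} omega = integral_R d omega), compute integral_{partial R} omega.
integral_(partial R) omega = -2

Stokes: integral_partial_R omega = integral_R d omega with d omega = (∂Q/∂x - ∂P/∂y) dx ∧ dy.
  ∂Q/∂x = -y
  ∂P/∂y = -3*x + 6*y
  integrand = ∂Q/∂x - ∂P/∂y = 3*x - 7*y.
Integrating over R: integral_0^1 integral_0^1 (3*x - 7*y) dx dy = -2.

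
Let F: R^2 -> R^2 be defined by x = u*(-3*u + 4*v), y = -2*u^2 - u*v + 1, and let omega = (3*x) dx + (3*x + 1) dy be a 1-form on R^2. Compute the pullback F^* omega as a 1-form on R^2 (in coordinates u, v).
F^* omega = (90*u^3 - 147*u^2*v + 36*u*v^2 - 4*u - v) du + (u*(-27*u^2 + 36*u*v - 1)) dv

Using F^*(f dg) = (f ∘ F) d(g ∘ F), substitute each coordinate x_i by F_i(u, v) in f_i, and replace dx_i by d F_i = (∂F_i/∂u) du + (∂F_i/∂v) dv.
  For the x component: f_1(F) = 3*u*(-3*u + 4*v); d F_1 = (-6*u + 4*v) du + (4*u) dv
  For the y component: f_2(F) = -9*u^2 + 12*u*v + 1; d F_2 = (-4*u - v) du + (-u) dv
Combining and collecting du, dv coefficients:
  coeff of du: 90*u^3 - 147*u^2*v + 36*u*v^2 - 4*u - v
  coeff of dv: u*(-27*u^2 + 36*u*v - 1)
F^* omega = (90*u^3 - 147*u^2*v + 36*u*v^2 - 4*u - v) du + (u*(-27*u^2 + 36*u*v - 1)) dv.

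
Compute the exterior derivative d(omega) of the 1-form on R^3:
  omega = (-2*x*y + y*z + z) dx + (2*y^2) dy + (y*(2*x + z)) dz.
d(omega) = (2*x - z) dx ∧ dy + (y - 1) dx ∧ dz + (2*x + z) dy ∧ dz

For a 1-form omega = sum_i f_i dx_i, the exterior derivative is
  d(omega) = sum_{i < j} (∂f_j/∂x_i - ∂f_i/∂x_j) dx_i ∧ dx_j.
  coefficient of dx ∧ dy: ∂f_2/∂x - ∂f_1/∂y = ∂(2*y^2)/∂x - ∂(-2*x*y + y*z + z)/∂y = 2*x - z
  coefficient of dx ∧ dz: ∂f_3/∂x - ∂f_1/∂z = ∂(y*(2*x + z))/∂x - ∂(-2*x*y + y*z + z)/∂z = y - 1
  coefficient of dy ∧ dz: ∂f_3/∂y - ∂f_2/∂z = ∂(y*(2*x + z))/∂y - ∂(2*y^2)/∂z = 2*x + z
Assembling: d(omega) = (2*x - z) dx ∧ dy + (y - 1) dx ∧ dz + (2*x + z) dy ∧ dz.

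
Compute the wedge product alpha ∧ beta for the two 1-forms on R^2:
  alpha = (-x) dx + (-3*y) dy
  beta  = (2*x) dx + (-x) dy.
alpha ∧ beta = (x*(x + 6*y)) dx ∧ dy

Distribute the wedge, using dx_i ∧ dx_j = -dx_j ∧ dx_i and dx_i ∧ dx_i = 0. For each pair (i, j) with i < j, the coefficient of dx_i ∧ dx_j in alpha ∧ beta is (alpha_i * beta_j - alpha_j * beta_i). Collecting: alpha ∧ beta = (x*(x + 6*y)) dx ∧ dy.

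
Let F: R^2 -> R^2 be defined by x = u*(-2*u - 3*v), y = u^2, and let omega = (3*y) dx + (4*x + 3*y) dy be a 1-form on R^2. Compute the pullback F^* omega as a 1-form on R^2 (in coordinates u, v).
F^* omega = (u^2*(-22*u - 33*v)) du + (-9*u^3) dv

Using F^*(f dg) = (f ∘ F) d(g ∘ F), substitute each coordinate x_i by F_i(u, v) in f_i, and replace dx_i by d F_i = (∂F_i/∂u) du + (∂F_i/∂v) dv.
  For the x component: f_1(F) = 3*u^2; d F_1 = (-4*u - 3*v) du + (-3*u) dv
  For the y component: f_2(F) = u*(-5*u - 12*v); d F_2 = (2*u) du + (0) dv
Combining and collecting du, dv coefficients:
  coeff of du: u^2*(-22*u - 33*v)
  coeff of dv: -9*u^3
F^* omega = (u^2*(-22*u - 33*v)) du + (-9*u^3) dv.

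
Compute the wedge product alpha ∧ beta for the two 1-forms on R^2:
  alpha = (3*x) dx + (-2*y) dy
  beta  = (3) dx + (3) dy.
alpha ∧ beta = (9*x + 6*y) dx ∧ dy

Distribute the wedge, using dx_i ∧ dx_j = -dx_j ∧ dx_i and dx_i ∧ dx_i = 0. For each pair (i, j) with i < j, the coefficient of dx_i ∧ dx_j in alpha ∧ beta is (alpha_i * beta_j - alpha_j * beta_i). Collecting: alpha ∧ beta = (9*x + 6*y) dx ∧ dy.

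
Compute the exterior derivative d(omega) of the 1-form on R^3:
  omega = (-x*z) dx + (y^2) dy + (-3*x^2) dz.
d(omega) = (-5*x) dx ∧ dz

For a 1-form omega = sum_i f_i dx_i, the exterior derivative is
  d(omega) = sum_{i < j} (∂f_j/∂x_i - ∂f_i/∂x_j) dx_i ∧ dx_j.
  coefficient of dx ∧ dz: ∂f_3/∂x - ∂f_1/∂z = ∂(-3*x^2)/∂x - ∂(-x*z)/∂z = -5*x
Assembling: d(omega) = (-5*x) dx ∧ dz.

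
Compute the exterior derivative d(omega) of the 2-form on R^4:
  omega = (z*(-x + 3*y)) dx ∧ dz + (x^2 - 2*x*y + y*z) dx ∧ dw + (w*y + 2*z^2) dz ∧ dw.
d(omega) = (-3*z) dx ∧ dy ∧ dz + (2*x - z) dx ∧ dy ∧ dw + (-y) dx ∧ dz ∧ dw + (w) dy ∧ dz ∧ dw

For a 2-form omega = sum_{i<j} g_{ij} dx_i ∧ dx_j, the exterior derivative is
  d(omega) = sum_{i<j} d(g_{ij}) ∧ dx_i ∧ dx_j = sum_{i<j, k} (∂g_{ij}/∂x_k) dx_k ∧ dx_i ∧ dx_j.
Expand each term, using dx_k ∧ dx_i ∧ dx_j = sgn(permutation) dx_{(a)} ∧ dx_{(b)} ∧ dx_{(c)} with (a < b < c) sorted:
  d(z*(-x + 3*y)) includes (∂/∂y)(z*(-x + 3*y)) dy = (3*z) dy, which multiplied by dx ∧ dz gives (-3*z) dx ∧ dy ∧ dz
  d(x^2 - 2*x*y + y*z) includes (∂/∂y)(x^2 - 2*x*y + y*z) dy = (-2*x + z) dy, which multiplied by dx ∧ dw gives (2*x - z) dx ∧ dy ∧ dw
  d(x^2 - 2*x*y + y*z) includes (∂/∂z)(x^2 - 2*x*y + y*z) dz = (y) dz, which multiplied by dx ∧ dw gives (-y) dx ∧ dz ∧ dw
  d(w*y + 2*z^2) includes (∂/∂y)(w*y + 2*z^2) dy = (w) dy, which multiplied by dz ∧ dw gives (w) dy ∧ dz ∧ dw
Collecting like 3-forms: d(omega) = (-3*z) dx ∧ dy ∧ dz + (2*x - z) dx ∧ dy ∧ dw + (-y) dx ∧ dz ∧ dw + (w) dy ∧ dz ∧ dw.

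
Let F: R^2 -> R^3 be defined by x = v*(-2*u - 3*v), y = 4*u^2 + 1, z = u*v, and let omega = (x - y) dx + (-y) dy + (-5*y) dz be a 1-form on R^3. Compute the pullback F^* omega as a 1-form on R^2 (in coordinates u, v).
F^* omega = (-32*u^3 - 12*u^2*v + 4*u*v^2 - 8*u + 6*v^3 - 3*v) du + (-12*u^3 + 28*u^2*v + 18*u*v^2 - 3*u + 18*v^3 + 6*v) dv

Using F^*(f dg) = (f ∘ F) d(g ∘ F), substitute each coordinate x_i by F_i(u, v) in f_i, and replace dx_i by d F_i = (∂F_i/∂u) du + (∂F_i/∂v) dv.
  For the x component: f_1(F) = -4*u^2 - 2*u*v - 3*v^2 - 1; d F_1 = (-2*v) du + (-2*u - 6*v) dv
  For the y component: f_2(F) = -4*u^2 - 1; d F_2 = (8*u) du + (0) dv
  For the z component: f_3(F) = -20*u^2 - 5; d F_3 = (v) du + (u) dv
Combining and collecting du, dv coefficients:
  coeff of du: -32*u^3 - 12*u^2*v + 4*u*v^2 - 8*u + 6*v^3 - 3*v
  coeff of dv: -12*u^3 + 28*u^2*v + 18*u*v^2 - 3*u + 18*v^3 + 6*v
F^* omega = (-32*u^3 - 12*u^2*v + 4*u*v^2 - 8*u + 6*v^3 - 3*v) du + (-12*u^3 + 28*u^2*v + 18*u*v^2 - 3*u + 18*v^3 + 6*v) dv.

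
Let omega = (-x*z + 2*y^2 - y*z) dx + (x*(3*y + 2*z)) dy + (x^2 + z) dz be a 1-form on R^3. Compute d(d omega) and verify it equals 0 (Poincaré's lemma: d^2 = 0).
d(d omega) = 0

Step 1: d omega = sum_{i<j} (∂f_j/∂x_i - ∂f_i/∂x_j) dx_i ∧ dx_j:
  coeff of dx ∧ dy: -y + 3*z
  coeff of dx ∧ dz: 3*x + y
  coeff of dy ∧ dz: -2*x
Step 2: Apply d again to each 2-form coefficient. The only possible 3-form in R^3 is dx ∧ dy ∧ dz, with coefficient
  ∂(coeff of dy∧dz)/∂x - ∂(coeff of dx∧dz)/∂y + ∂(coeff of dx∧dy)/∂z
  = ∂/∂x (-2*x) - ∂/∂y (3*x + y) + ∂/∂z (-y + 3*z).
Each of these terms simplifies to sums of mixed partials that cancel in pairs. The result is 0 (by equality of mixed partials for smooth functions — Schwarz / Clairaut).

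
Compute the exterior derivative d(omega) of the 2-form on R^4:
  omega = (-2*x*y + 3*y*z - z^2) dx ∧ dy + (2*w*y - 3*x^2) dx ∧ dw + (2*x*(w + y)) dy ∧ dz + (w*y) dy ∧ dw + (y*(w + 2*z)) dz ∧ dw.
d(omega) = (2*w + 5*y - 2*z) dx ∧ dy ∧ dz + (-2*w) dx ∧ dy ∧ dw + (w + 2*x + 2*z) dy ∧ dz ∧ dw

For a 2-form omega = sum_{i<j} g_{ij} dx_i ∧ dx_j, the exterior derivative is
  d(omega) = sum_{i<j} d(g_{ij}) ∧ dx_i ∧ dx_j = sum_{i<j, k} (∂g_{ij}/∂x_k) dx_k ∧ dx_i ∧ dx_j.
Expand each term, using dx_k ∧ dx_i ∧ dx_j = sgn(permutation) dx_{(a)} ∧ dx_{(b)} ∧ dx_{(c)} with (a < b < c) sorted:
  d(-2*x*y + 3*y*z - z^2) includes (∂/∂z)(-2*x*y + 3*y*z - z^2) dz = (3*y - 2*z) dz, which multiplied by dx ∧ dy gives (3*y - 2*z) dx ∧ dy ∧ dz
  d(2*w*y - 3*x^2) includes (∂/∂y)(2*w*y - 3*x^2) dy = (2*w) dy, which multiplied by dx ∧ dw gives (-2*w) dx ∧ dy ∧ dw
  d(2*x*(w + y)) includes (∂/∂x)(2*x*(w + y)) dx = (2*w + 2*y) dx, which multiplied by dy ∧ dz gives (2*w + 2*y) dx ∧ dy ∧ dz
  d(2*x*(w + y)) includes (∂/∂w)(2*x*(w + y)) dw = (2*x) dw, which multiplied by dy ∧ dz gives (2*x) dy ∧ dz ∧ dw
  d(y*(w + 2*z)) includes (∂/∂y)(y*(w + 2*z)) dy = (w + 2*z) dy, which multiplied by dz ∧ dw gives (w + 2*z) dy ∧ dz ∧ dw
Collecting like 3-forms: d(omega) = (2*w + 5*y - 2*z) dx ∧ dy ∧ dz + (-2*w) dx ∧ dy ∧ dw + (w + 2*x + 2*z) dy ∧ dz ∧ dw.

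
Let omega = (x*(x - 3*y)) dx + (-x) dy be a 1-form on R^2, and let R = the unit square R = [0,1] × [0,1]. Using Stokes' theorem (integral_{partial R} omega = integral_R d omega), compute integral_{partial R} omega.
integral_(partial R) omega = 1/2

Stokes: integral_partial_R omega = integral_R d omega with d omega = (∂Q/∂x - ∂P/∂y) dx ∧ dy.
  ∂Q/∂x = -1
  ∂P/∂y = -3*x
  integrand = ∂Q/∂x - ∂P/∂y = 3*x - 1.
Integrating over R: integral_0^1 integral_0^1 (3*x - 1) dx dy = 1/2.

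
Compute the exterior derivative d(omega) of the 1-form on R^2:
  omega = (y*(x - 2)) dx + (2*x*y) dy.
d(omega) = (-x + 2*y + 2) dx ∧ dy

For a 1-form omega = sum_i f_i dx_i, the exterior derivative is
  d(omega) = sum_{i < j} (∂f_j/∂x_i - ∂f_i/∂x_j) dx_i ∧ dx_j.
  coefficient of dx ∧ dy: ∂f_2/∂x - ∂f_1/∂y = ∂(2*x*y)/∂x - ∂(y*(x - 2))/∂y = -x + 2*y + 2
Assembling: d(omega) = (-x + 2*y + 2) dx ∧ dy.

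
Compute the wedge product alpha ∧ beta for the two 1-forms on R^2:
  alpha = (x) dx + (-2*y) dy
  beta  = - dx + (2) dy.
alpha ∧ beta = (2*x - 2*y) dx ∧ dy

Distribute the wedge, using dx_i ∧ dx_j = -dx_j ∧ dx_i and dx_i ∧ dx_i = 0. For each pair (i, j) with i < j, the coefficient of dx_i ∧ dx_j in alpha ∧ beta is (alpha_i * beta_j - alpha_j * beta_i). Collecting: alpha ∧ beta = (2*x - 2*y) dx ∧ dy.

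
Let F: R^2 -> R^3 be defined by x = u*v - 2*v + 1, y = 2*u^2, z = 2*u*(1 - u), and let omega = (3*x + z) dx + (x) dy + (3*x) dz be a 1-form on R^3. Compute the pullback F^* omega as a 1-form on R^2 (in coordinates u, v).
F^* omega = (-10*u^2*v + 3*u*v^2 + 24*u*v - 8*u - 6*v^2 - 9*v + 6) du + (-2*u^3 + 3*u^2*v + 6*u^2 - 12*u*v - u + 12*v - 6) dv

Using F^*(f dg) = (f ∘ F) d(g ∘ F), substitute each coordinate x_i by F_i(u, v) in f_i, and replace dx_i by d F_i = (∂F_i/∂u) du + (∂F_i/∂v) dv.
  For the x component: f_1(F) = -2*u^2 + 3*u*v + 2*u - 6*v + 3; d F_1 = (v) du + (u - 2) dv
  For the y component: f_2(F) = u*v - 2*v + 1; d F_2 = (4*u) du + (0) dv
  For the z component: f_3(F) = 3*u*v - 6*v + 3; d F_3 = (2 - 4*u) du + (0) dv
Combining and collecting du, dv coefficients:
  coeff of du: -10*u^2*v + 3*u*v^2 + 24*u*v - 8*u - 6*v^2 - 9*v + 6
  coeff of dv: -2*u^3 + 3*u^2*v + 6*u^2 - 12*u*v - u + 12*v - 6
F^* omega = (-10*u^2*v + 3*u*v^2 + 24*u*v - 8*u - 6*v^2 - 9*v + 6) du + (-2*u^3 + 3*u^2*v + 6*u^2 - 12*u*v - u + 12*v - 6) dv.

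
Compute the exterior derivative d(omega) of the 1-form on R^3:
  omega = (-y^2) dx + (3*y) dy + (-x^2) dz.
d(omega) = (2*y) dx ∧ dy + (-2*x) dx ∧ dz

For a 1-form omega = sum_i f_i dx_i, the exterior derivative is
  d(omega) = sum_{i < j} (∂f_j/∂x_i - ∂f_i/∂x_j) dx_i ∧ dx_j.
  coefficient of dx ∧ dy: ∂f_2/∂x - ∂f_1/∂y = ∂(3*y)/∂x - ∂(-y^2)/∂y = 2*y
  coefficient of dx ∧ dz: ∂f_3/∂x - ∂f_1/∂z = ∂(-x^2)/∂x - ∂(-y^2)/∂z = -2*x
Assembling: d(omega) = (2*y) dx ∧ dy + (-2*x) dx ∧ dz.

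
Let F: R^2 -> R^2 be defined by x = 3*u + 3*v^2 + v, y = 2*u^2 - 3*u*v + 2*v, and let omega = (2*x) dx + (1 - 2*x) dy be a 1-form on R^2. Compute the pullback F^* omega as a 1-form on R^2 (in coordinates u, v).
F^* omega = (-24*u^2 - 24*u*v^2 + 10*u*v + 22*u + 18*v^3 + 24*v^2 + 3*v) du + (18*u^2 + 18*u*v^2 + 42*u*v - 9*u + 36*v^3 + 6*v^2 - 2*v + 2) dv

Using F^*(f dg) = (f ∘ F) d(g ∘ F), substitute each coordinate x_i by F_i(u, v) in f_i, and replace dx_i by d F_i = (∂F_i/∂u) du + (∂F_i/∂v) dv.
  For the x component: f_1(F) = 6*u + 6*v^2 + 2*v; d F_1 = (3) du + (6*v + 1) dv
  For the y component: f_2(F) = -6*u - 6*v^2 - 2*v + 1; d F_2 = (4*u - 3*v) du + (2 - 3*u) dv
Combining and collecting du, dv coefficients:
  coeff of du: -24*u^2 - 24*u*v^2 + 10*u*v + 22*u + 18*v^3 + 24*v^2 + 3*v
  coeff of dv: 18*u^2 + 18*u*v^2 + 42*u*v - 9*u + 36*v^3 + 6*v^2 - 2*v + 2
F^* omega = (-24*u^2 - 24*u*v^2 + 10*u*v + 22*u + 18*v^3 + 24*v^2 + 3*v) du + (18*u^2 + 18*u*v^2 + 42*u*v - 9*u + 36*v^3 + 6*v^2 - 2*v + 2) dv.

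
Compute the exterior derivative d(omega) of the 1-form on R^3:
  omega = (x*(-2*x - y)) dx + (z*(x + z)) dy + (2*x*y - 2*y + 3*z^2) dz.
d(omega) = (x + z) dx ∧ dy + (2*y) dx ∧ dz + (x - 2*z - 2) dy ∧ dz

For a 1-form omega = sum_i f_i dx_i, the exterior derivative is
  d(omega) = sum_{i < j} (∂f_j/∂x_i - ∂f_i/∂x_j) dx_i ∧ dx_j.
  coefficient of dx ∧ dy: ∂f_2/∂x - ∂f_1/∂y = ∂(z*(x + z))/∂x - ∂(x*(-2*x - y))/∂y = x + z
  coefficient of dx ∧ dz: ∂f_3/∂x - ∂f_1/∂z = ∂(2*x*y - 2*y + 3*z^2)/∂x - ∂(x*(-2*x - y))/∂z = 2*y
  coefficient of dy ∧ dz: ∂f_3/∂y - ∂f_2/∂z = ∂(2*x*y - 2*y + 3*z^2)/∂y - ∂(z*(x + z))/∂z = x - 2*z - 2
Assembling: d(omega) = (x + z) dx ∧ dy + (2*y) dx ∧ dz + (x - 2*z - 2) dy ∧ dz.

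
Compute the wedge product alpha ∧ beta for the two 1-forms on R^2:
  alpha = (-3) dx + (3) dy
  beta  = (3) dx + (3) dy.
alpha ∧ beta = (-18) dx ∧ dy

Distribute the wedge, using dx_i ∧ dx_j = -dx_j ∧ dx_i and dx_i ∧ dx_i = 0. For each pair (i, j) with i < j, the coefficient of dx_i ∧ dx_j in alpha ∧ beta is (alpha_i * beta_j - alpha_j * beta_i). Collecting: alpha ∧ beta = (-18) dx ∧ dy.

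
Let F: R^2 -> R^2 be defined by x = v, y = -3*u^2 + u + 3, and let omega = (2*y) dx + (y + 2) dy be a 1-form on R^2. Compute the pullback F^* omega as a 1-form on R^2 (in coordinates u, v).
F^* omega = (18*u^3 - 9*u^2 - 29*u + 5) du + (-6*u^2 + 2*u + 6) dv

Using F^*(f dg) = (f ∘ F) d(g ∘ F), substitute each coordinate x_i by F_i(u, v) in f_i, and replace dx_i by d F_i = (∂F_i/∂u) du + (∂F_i/∂v) dv.
  For the x component: f_1(F) = -6*u^2 + 2*u + 6; d F_1 = (0) du + (1) dv
  For the y component: f_2(F) = -3*u^2 + u + 5; d F_2 = (1 - 6*u) du + (0) dv
Combining and collecting du, dv coefficients:
  coeff of du: 18*u^3 - 9*u^2 - 29*u + 5
  coeff of dv: -6*u^2 + 2*u + 6
F^* omega = (18*u^3 - 9*u^2 - 29*u + 5) du + (-6*u^2 + 2*u + 6) dv.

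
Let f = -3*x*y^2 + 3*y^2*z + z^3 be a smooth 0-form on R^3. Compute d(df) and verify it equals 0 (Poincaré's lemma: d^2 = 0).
d(df) = 0

Step 1: df = sum_i (∂f/∂x_i) dx_i = (-3*y^2) dx + (6*y*(-x + z)) dy + (3*y^2 + 3*z^2) dz.
Step 2: Apply d again. Using the 1-form formula, the coefficient of dx ∧ dy in d(df) is ∂^2 f/∂x ∂y - ∂^2 f/∂y ∂x = (-6*y) - (-6*y) = 0 (equality of mixed partials for smooth f).
Similarly for dx ∧ dz and dy ∧ dz — all coefficients vanish. So d(df) = 0.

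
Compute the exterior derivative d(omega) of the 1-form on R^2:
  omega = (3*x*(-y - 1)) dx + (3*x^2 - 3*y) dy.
d(omega) = (9*x) dx ∧ dy

For a 1-form omega = sum_i f_i dx_i, the exterior derivative is
  d(omega) = sum_{i < j} (∂f_j/∂x_i - ∂f_i/∂x_j) dx_i ∧ dx_j.
  coefficient of dx ∧ dy: ∂f_2/∂x - ∂f_1/∂y = ∂(3*x^2 - 3*y)/∂x - ∂(3*x*(-y - 1))/∂y = 9*x
Assembling: d(omega) = (9*x) dx ∧ dy.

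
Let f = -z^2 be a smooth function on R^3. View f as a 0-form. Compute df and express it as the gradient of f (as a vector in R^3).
df = (0) dx + (0) dy + (-2*z) dz; grad f = (0, 0, -2*z)

For a 0-form f, d f = (∂f/∂x) dx + (∂f/∂y) dy + (∂f/∂z) dz. The components of the vector representation are exactly the entries of grad f in Cartesian coordinates:
  ∂f/∂x = 0
  ∂f/∂y = 0
  ∂f/∂z = -2*z.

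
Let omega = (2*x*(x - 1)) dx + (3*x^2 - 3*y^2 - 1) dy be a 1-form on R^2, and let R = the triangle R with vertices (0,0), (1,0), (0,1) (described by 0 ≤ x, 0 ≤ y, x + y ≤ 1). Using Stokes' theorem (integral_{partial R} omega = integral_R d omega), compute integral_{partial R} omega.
integral_(partial R) omega = 1

Stokes: integral_partial_R omega = integral_R d omega with d omega = (∂Q/∂x - ∂P/∂y) dx ∧ dy.
  ∂Q/∂x = 6*x
  ∂P/∂y = 0
  integrand = ∂Q/∂x - ∂P/∂y = 6*x.
Integrating over R: integral_0^1 integral_0^{1-x} (6*x) dy dx = 1.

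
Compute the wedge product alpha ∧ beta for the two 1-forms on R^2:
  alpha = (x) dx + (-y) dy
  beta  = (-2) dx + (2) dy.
alpha ∧ beta = (2*x - 2*y) dx ∧ dy

Distribute the wedge, using dx_i ∧ dx_j = -dx_j ∧ dx_i and dx_i ∧ dx_i = 0. For each pair (i, j) with i < j, the coefficient of dx_i ∧ dx_j in alpha ∧ beta is (alpha_i * beta_j - alpha_j * beta_i). Collecting: alpha ∧ beta = (2*x - 2*y) dx ∧ dy.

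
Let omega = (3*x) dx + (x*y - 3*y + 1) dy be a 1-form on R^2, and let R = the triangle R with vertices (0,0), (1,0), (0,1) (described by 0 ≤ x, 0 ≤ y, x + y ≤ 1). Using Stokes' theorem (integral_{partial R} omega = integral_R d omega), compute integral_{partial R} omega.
integral_(partial R) omega = 1/6

Stokes: integral_partial_R omega = integral_R d omega with d omega = (∂Q/∂x - ∂P/∂y) dx ∧ dy.
  ∂Q/∂x = y
  ∂P/∂y = 0
  integrand = ∂Q/∂x - ∂P/∂y = y.
Integrating over R: integral_0^1 integral_0^{1-x} (y) dy dx = 1/6.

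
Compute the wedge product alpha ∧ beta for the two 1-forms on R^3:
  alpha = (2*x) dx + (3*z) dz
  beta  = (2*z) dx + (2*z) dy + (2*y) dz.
alpha ∧ beta = (4*x*z) dx ∧ dy + (4*x*y - 6*z^2) dx ∧ dz + (-6*z^2) dy ∧ dz

Distribute the wedge, using dx_i ∧ dx_j = -dx_j ∧ dx_i and dx_i ∧ dx_i = 0. For each pair (i, j) with i < j, the coefficient of dx_i ∧ dx_j in alpha ∧ beta is (alpha_i * beta_j - alpha_j * beta_i). Collecting: alpha ∧ beta = (4*x*z) dx ∧ dy + (4*x*y - 6*z^2) dx ∧ dz + (-6*z^2) dy ∧ dz.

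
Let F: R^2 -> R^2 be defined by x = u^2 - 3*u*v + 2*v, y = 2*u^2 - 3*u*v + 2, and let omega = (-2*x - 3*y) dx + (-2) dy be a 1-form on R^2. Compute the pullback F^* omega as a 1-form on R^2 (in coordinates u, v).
F^* omega = (-16*u^3 + 54*u^2*v - 45*u*v^2 - 8*u*v - 20*u + 12*v^2 + 24*v) du + (24*u^3 - 45*u^2*v - 16*u^2 + 42*u*v + 24*u - 8*v - 12) dv

Using F^*(f dg) = (f ∘ F) d(g ∘ F), substitute each coordinate x_i by F_i(u, v) in f_i, and replace dx_i by d F_i = (∂F_i/∂u) du + (∂F_i/∂v) dv.
  For the x component: f_1(F) = -8*u^2 + 15*u*v - 4*v - 6; d F_1 = (2*u - 3*v) du + (2 - 3*u) dv
  For the y component: f_2(F) = -2; d F_2 = (4*u - 3*v) du + (-3*u) dv
Combining and collecting du, dv coefficients:
  coeff of du: -16*u^3 + 54*u^2*v - 45*u*v^2 - 8*u*v - 20*u + 12*v^2 + 24*v
  coeff of dv: 24*u^3 - 45*u^2*v - 16*u^2 + 42*u*v + 24*u - 8*v - 12
F^* omega = (-16*u^3 + 54*u^2*v - 45*u*v^2 - 8*u*v - 20*u + 12*v^2 + 24*v) du + (24*u^3 - 45*u^2*v - 16*u^2 + 42*u*v + 24*u - 8*v - 12) dv.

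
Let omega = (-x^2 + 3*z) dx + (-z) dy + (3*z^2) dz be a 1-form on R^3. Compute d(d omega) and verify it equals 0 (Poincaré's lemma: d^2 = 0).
d(d omega) = 0

Step 1: d omega = sum_{i<j} (∂f_j/∂x_i - ∂f_i/∂x_j) dx_i ∧ dx_j:
  coeff of dx ∧ dy: 0
  coeff of dx ∧ dz: -3
  coeff of dy ∧ dz: 1
Step 2: Apply d again to each 2-form coefficient. The only possible 3-form in R^3 is dx ∧ dy ∧ dz, with coefficient
  ∂(coeff of dy∧dz)/∂x - ∂(coeff of dx∧dz)/∂y + ∂(coeff of dx∧dy)/∂z
  = ∂/∂x (1) - ∂/∂y (-3) + ∂/∂z (0).
Each of these terms simplifies to sums of mixed partials that cancel in pairs. The result is 0 (by equality of mixed partials for smooth functions — Schwarz / Clairaut).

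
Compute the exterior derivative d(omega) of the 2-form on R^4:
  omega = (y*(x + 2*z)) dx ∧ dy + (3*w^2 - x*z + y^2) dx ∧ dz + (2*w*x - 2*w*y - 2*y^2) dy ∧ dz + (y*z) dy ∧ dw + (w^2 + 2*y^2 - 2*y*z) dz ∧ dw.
d(omega) = (2*w) dx ∧ dy ∧ dz + (6*w) dx ∧ dz ∧ dw + (2*x + y - 2*z) dy ∧ dz ∧ dw

For a 2-form omega = sum_{i<j} g_{ij} dx_i ∧ dx_j, the exterior derivative is
  d(omega) = sum_{i<j} d(g_{ij}) ∧ dx_i ∧ dx_j = sum_{i<j, k} (∂g_{ij}/∂x_k) dx_k ∧ dx_i ∧ dx_j.
Expand each term, using dx_k ∧ dx_i ∧ dx_j = sgn(permutation) dx_{(a)} ∧ dx_{(b)} ∧ dx_{(c)} with (a < b < c) sorted:
  d(y*(x + 2*z)) includes (∂/∂z)(y*(x + 2*z)) dz = (2*y) dz, which multiplied by dx ∧ dy gives (2*y) dx ∧ dy ∧ dz
  d(3*w^2 - x*z + y^2) includes (∂/∂y)(3*w^2 - x*z + y^2) dy = (2*y) dy, which multiplied by dx ∧ dz gives (-2*y) dx ∧ dy ∧ dz
  d(3*w^2 - x*z + y^2) includes (∂/∂w)(3*w^2 - x*z + y^2) dw = (6*w) dw, which multiplied by dx ∧ dz gives (6*w) dx ∧ dz ∧ dw
  d(2*w*x - 2*w*y - 2*y^2) includes (∂/∂x)(2*w*x - 2*w*y - 2*y^2) dx = (2*w) dx, which multiplied by dy ∧ dz gives (2*w) dx ∧ dy ∧ dz
  d(2*w*x - 2*w*y - 2*y^2) includes (∂/∂w)(2*w*x - 2*w*y - 2*y^2) dw = (2*x - 2*y) dw, which multiplied by dy ∧ dz gives (2*x - 2*y) dy ∧ dz ∧ dw
  d(y*z) includes (∂/∂z)(y*z) dz = (y) dz, which multiplied by dy ∧ dw gives (-y) dy ∧ dz ∧ dw
  d(w^2 + 2*y^2 - 2*y*z) includes (∂/∂y)(w^2 + 2*y^2 - 2*y*z) dy = (4*y - 2*z) dy, which multiplied by dz ∧ dw gives (4*y - 2*z) dy ∧ dz ∧ dw
Collecting like 3-forms: d(omega) = (2*w) dx ∧ dy ∧ dz + (6*w) dx ∧ dz ∧ dw + (2*x + y - 2*z) dy ∧ dz ∧ dw.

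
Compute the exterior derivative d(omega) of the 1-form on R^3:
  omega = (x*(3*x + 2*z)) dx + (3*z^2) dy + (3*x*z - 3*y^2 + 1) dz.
d(omega) = (-2*x + 3*z) dx ∧ dz + (-6*y - 6*z) dy ∧ dz

For a 1-form omega = sum_i f_i dx_i, the exterior derivative is
  d(omega) = sum_{i < j} (∂f_j/∂x_i - ∂f_i/∂x_j) dx_i ∧ dx_j.
  coefficient of dx ∧ dz: ∂f_3/∂x - ∂f_1/∂z = ∂(3*x*z - 3*y^2 + 1)/∂x - ∂(x*(3*x + 2*z))/∂z = -2*x + 3*z
  coefficient of dy ∧ dz: ∂f_3/∂y - ∂f_2/∂z = ∂(3*x*z - 3*y^2 + 1)/∂y - ∂(3*z^2)/∂z = -6*y - 6*z
Assembling: d(omega) = (-2*x + 3*z) dx ∧ dz + (-6*y - 6*z) dy ∧ dz.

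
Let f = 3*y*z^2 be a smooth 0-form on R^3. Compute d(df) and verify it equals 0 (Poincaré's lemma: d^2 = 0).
d(df) = 0

Step 1: df = sum_i (∂f/∂x_i) dx_i = (0) dx + (3*z^2) dy + (6*y*z) dz.
Step 2: Apply d again. Using the 1-form formula, the coefficient of dx ∧ dy in d(df) is ∂^2 f/∂x ∂y - ∂^2 f/∂y ∂x = (0) - (0) = 0 (equality of mixed partials for smooth f).
Similarly for dx ∧ dz and dy ∧ dz — all coefficients vanish. So d(df) = 0.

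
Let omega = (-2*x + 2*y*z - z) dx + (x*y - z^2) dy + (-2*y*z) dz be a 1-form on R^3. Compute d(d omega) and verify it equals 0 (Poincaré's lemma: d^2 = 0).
d(d omega) = 0

Step 1: d omega = sum_{i<j} (∂f_j/∂x_i - ∂f_i/∂x_j) dx_i ∧ dx_j:
  coeff of dx ∧ dy: y - 2*z
  coeff of dx ∧ dz: 1 - 2*y
  coeff of dy ∧ dz: 0
Step 2: Apply d again to each 2-form coefficient. The only possible 3-form in R^3 is dx ∧ dy ∧ dz, with coefficient
  ∂(coeff of dy∧dz)/∂x - ∂(coeff of dx∧dz)/∂y + ∂(coeff of dx∧dy)/∂z
  = ∂/∂x (0) - ∂/∂y (1 - 2*y) + ∂/∂z (y - 2*z).
Each of these terms simplifies to sums of mixed partials that cancel in pairs. The result is 0 (by equality of mixed partials for smooth functions — Schwarz / Clairaut).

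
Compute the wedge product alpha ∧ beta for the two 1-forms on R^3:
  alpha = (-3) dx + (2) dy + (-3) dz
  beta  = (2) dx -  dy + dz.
alpha ∧ beta = (-1) dx ∧ dy + (3) dx ∧ dz + (-1) dy ∧ dz

Distribute the wedge, using dx_i ∧ dx_j = -dx_j ∧ dx_i and dx_i ∧ dx_i = 0. For each pair (i, j) with i < j, the coefficient of dx_i ∧ dx_j in alpha ∧ beta is (alpha_i * beta_j - alpha_j * beta_i). Collecting: alpha ∧ beta = (-1) dx ∧ dy + (3) dx ∧ dz + (-1) dy ∧ dz.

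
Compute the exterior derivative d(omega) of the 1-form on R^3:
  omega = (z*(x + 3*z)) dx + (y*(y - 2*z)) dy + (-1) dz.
d(omega) = (-x - 6*z) dx ∧ dz + (2*y) dy ∧ dz

For a 1-form omega = sum_i f_i dx_i, the exterior derivative is
  d(omega) = sum_{i < j} (∂f_j/∂x_i - ∂f_i/∂x_j) dx_i ∧ dx_j.
  coefficient of dx ∧ dz: ∂f_3/∂x - ∂f_1/∂z = ∂(-1)/∂x - ∂(z*(x + 3*z))/∂z = -x - 6*z
  coefficient of dy ∧ dz: ∂f_3/∂y - ∂f_2/∂z = ∂(-1)/∂y - ∂(y*(y - 2*z))/∂z = 2*y
Assembling: d(omega) = (-x - 6*z) dx ∧ dz + (2*y) dy ∧ dz.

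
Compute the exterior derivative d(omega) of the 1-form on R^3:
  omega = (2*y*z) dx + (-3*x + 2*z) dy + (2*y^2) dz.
d(omega) = (-2*z - 3) dx ∧ dy + (-2*y) dx ∧ dz + (4*y - 2) dy ∧ dz

For a 1-form omega = sum_i f_i dx_i, the exterior derivative is
  d(omega) = sum_{i < j} (∂f_j/∂x_i - ∂f_i/∂x_j) dx_i ∧ dx_j.
  coefficient of dx ∧ dy: ∂f_2/∂x - ∂f_1/∂y = ∂(-3*x + 2*z)/∂x - ∂(2*y*z)/∂y = -2*z - 3
  coefficient of dx ∧ dz: ∂f_3/∂x - ∂f_1/∂z = ∂(2*y^2)/∂x - ∂(2*y*z)/∂z = -2*y
  coefficient of dy ∧ dz: ∂f_3/∂y - ∂f_2/∂z = ∂(2*y^2)/∂y - ∂(-3*x + 2*z)/∂z = 4*y - 2
Assembling: d(omega) = (-2*z - 3) dx ∧ dy + (-2*y) dx ∧ dz + (4*y - 2) dy ∧ dz.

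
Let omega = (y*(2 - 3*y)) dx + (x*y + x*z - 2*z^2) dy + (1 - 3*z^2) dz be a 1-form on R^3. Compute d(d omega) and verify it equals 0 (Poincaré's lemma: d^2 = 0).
d(d omega) = 0

Step 1: d omega = sum_{i<j} (∂f_j/∂x_i - ∂f_i/∂x_j) dx_i ∧ dx_j:
  coeff of dx ∧ dy: 7*y + z - 2
  coeff of dx ∧ dz: 0
  coeff of dy ∧ dz: -x + 4*z
Step 2: Apply d again to each 2-form coefficient. The only possible 3-form in R^3 is dx ∧ dy ∧ dz, with coefficient
  ∂(coeff of dy∧dz)/∂x - ∂(coeff of dx∧dz)/∂y + ∂(coeff of dx∧dy)/∂z
  = ∂/∂x (-x + 4*z) - ∂/∂y (0) + ∂/∂z (7*y + z - 2).
Each of these terms simplifies to sums of mixed partials that cancel in pairs. The result is 0 (by equality of mixed partials for smooth functions — Schwarz / Clairaut).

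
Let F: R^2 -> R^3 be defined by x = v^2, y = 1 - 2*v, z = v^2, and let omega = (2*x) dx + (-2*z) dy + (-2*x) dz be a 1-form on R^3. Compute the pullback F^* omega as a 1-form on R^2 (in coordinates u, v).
F^* omega = (4*v^2) dv

Using F^*(f dg) = (f ∘ F) d(g ∘ F), substitute each coordinate x_i by F_i(u, v) in f_i, and replace dx_i by d F_i = (∂F_i/∂u) du + (∂F_i/∂v) dv.
  For the x component: f_1(F) = 2*v^2; d F_1 = (0) du + (2*v) dv
  For the y component: f_2(F) = -2*v^2; d F_2 = (0) du + (-2) dv
  For the z component: f_3(F) = -2*v^2; d F_3 = (0) du + (2*v) dv
Combining and collecting du, dv coefficients:
  coeff of du: 0
  coeff of dv: 4*v^2
F^* omega = (4*v^2) dv.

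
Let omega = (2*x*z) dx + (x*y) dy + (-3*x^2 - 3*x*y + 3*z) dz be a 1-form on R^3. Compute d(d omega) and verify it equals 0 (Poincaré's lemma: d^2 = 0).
d(d omega) = 0

Step 1: d omega = sum_{i<j} (∂f_j/∂x_i - ∂f_i/∂x_j) dx_i ∧ dx_j:
  coeff of dx ∧ dy: y
  coeff of dx ∧ dz: -8*x - 3*y
  coeff of dy ∧ dz: -3*x
Step 2: Apply d again to each 2-form coefficient. The only possible 3-form in R^3 is dx ∧ dy ∧ dz, with coefficient
  ∂(coeff of dy∧dz)/∂x - ∂(coeff of dx∧dz)/∂y + ∂(coeff of dx∧dy)/∂z
  = ∂/∂x (-3*x) - ∂/∂y (-8*x - 3*y) + ∂/∂z (y).
Each of these terms simplifies to sums of mixed partials that cancel in pairs. The result is 0 (by equality of mixed partials for smooth functions — Schwarz / Clairaut).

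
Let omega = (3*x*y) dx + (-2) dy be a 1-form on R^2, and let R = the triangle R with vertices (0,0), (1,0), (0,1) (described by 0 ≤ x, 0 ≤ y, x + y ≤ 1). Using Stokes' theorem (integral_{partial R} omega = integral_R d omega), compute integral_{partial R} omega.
integral_(partial R) omega = -1/2

Stokes: integral_partial_R omega = integral_R d omega with d omega = (∂Q/∂x - ∂P/∂y) dx ∧ dy.
  ∂Q/∂x = 0
  ∂P/∂y = 3*x
  integrand = ∂Q/∂x - ∂P/∂y = -3*x.
Integrating over R: integral_0^1 integral_0^{1-x} (-3*x) dy dx = -1/2.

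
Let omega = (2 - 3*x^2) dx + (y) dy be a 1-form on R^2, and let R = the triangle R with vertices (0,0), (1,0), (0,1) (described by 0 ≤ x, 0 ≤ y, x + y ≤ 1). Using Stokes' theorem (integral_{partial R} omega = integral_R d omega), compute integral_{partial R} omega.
integral_(partial R) omega = 0

Stokes: integral_partial_R omega = integral_R d omega with d omega = (∂Q/∂x - ∂P/∂y) dx ∧ dy.
  ∂Q/∂x = 0
  ∂P/∂y = 0
  integrand = ∂Q/∂x - ∂P/∂y = 0.
Integrating over R: integral_0^1 integral_0^{1-x} (0) dy dx = 0.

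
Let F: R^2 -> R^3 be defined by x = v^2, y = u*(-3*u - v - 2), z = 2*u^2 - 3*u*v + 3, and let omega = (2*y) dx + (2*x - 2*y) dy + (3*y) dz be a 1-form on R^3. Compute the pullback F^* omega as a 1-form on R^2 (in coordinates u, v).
F^* omega = (-72*u^3 - 3*u^2*v - 60*u^2 - 5*u*v^2 + 10*u*v - 8*u - 2*v^3 - 4*v^2) du + (u*(21*u^2 - 5*u*v + 14*u - 6*v^2 - 8*v)) dv

Using F^*(f dg) = (f ∘ F) d(g ∘ F), substitute each coordinate x_i by F_i(u, v) in f_i, and replace dx_i by d F_i = (∂F_i/∂u) du + (∂F_i/∂v) dv.
  For the x component: f_1(F) = 2*u*(-3*u - v - 2); d F_1 = (0) du + (2*v) dv
  For the y component: f_2(F) = 6*u^2 + 2*u*v + 4*u + 2*v^2; d F_2 = (-6*u - v - 2) du + (-u) dv
  For the z component: f_3(F) = 3*u*(-3*u - v - 2); d F_3 = (4*u - 3*v) du + (-3*u) dv
Combining and collecting du, dv coefficients:
  coeff of du: -72*u^3 - 3*u^2*v - 60*u^2 - 5*u*v^2 + 10*u*v - 8*u - 2*v^3 - 4*v^2
  coeff of dv: u*(21*u^2 - 5*u*v + 14*u - 6*v^2 - 8*v)
F^* omega = (-72*u^3 - 3*u^2*v - 60*u^2 - 5*u*v^2 + 10*u*v - 8*u - 2*v^3 - 4*v^2) du + (u*(21*u^2 - 5*u*v + 14*u - 6*v^2 - 8*v)) dv.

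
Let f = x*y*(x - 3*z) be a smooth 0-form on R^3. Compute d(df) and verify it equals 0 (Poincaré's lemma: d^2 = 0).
d(df) = 0

Step 1: df = sum_i (∂f/∂x_i) dx_i = (y*(2*x - 3*z)) dx + (x*(x - 3*z)) dy + (-3*x*y) dz.
Step 2: Apply d again. Using the 1-form formula, the coefficient of dx ∧ dy in d(df) is ∂^2 f/∂x ∂y - ∂^2 f/∂y ∂x = (2*x - 3*z) - (2*x - 3*z) = 0 (equality of mixed partials for smooth f).
Similarly for dx ∧ dz and dy ∧ dz — all coefficients vanish. So d(df) = 0.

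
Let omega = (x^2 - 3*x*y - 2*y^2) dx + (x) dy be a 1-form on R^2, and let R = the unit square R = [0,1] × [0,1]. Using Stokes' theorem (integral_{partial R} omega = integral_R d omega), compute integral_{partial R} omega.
integral_(partial R) omega = 9/2

Stokes: integral_partial_R omega = integral_R d omega with d omega = (∂Q/∂x - ∂P/∂y) dx ∧ dy.
  ∂Q/∂x = 1
  ∂P/∂y = -3*x - 4*y
  integrand = ∂Q/∂x - ∂P/∂y = 3*x + 4*y + 1.
Integrating over R: integral_0^1 integral_0^1 (3*x + 4*y + 1) dx dy = 9/2.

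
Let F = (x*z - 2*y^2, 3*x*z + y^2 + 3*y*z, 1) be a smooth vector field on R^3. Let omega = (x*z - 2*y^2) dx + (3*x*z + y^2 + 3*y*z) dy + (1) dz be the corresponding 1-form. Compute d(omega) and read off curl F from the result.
d(omega) = (-3*x - 3*y) dy ∧ dz + (x) dz ∧ dx + (4*y + 3*z) dx ∧ dy; curl F = (-3*x - 3*y, x, 4*y + 3*z)

d omega = sum_{i<j} (∂f_j/∂x_i - ∂f_i/∂x_j) dx_i ∧ dx_j. Under the identification (dy ∧ dz, dz ∧ dx, dx ∧ dy) ↔ (e_x, e_y, e_z), the coefficients are exactly the components of curl F. Compute:
  ∂R/∂y - ∂Q/∂z = (0) - (3*x + 3*y) = -3*x - 3*y
  ∂P/∂z - ∂R/∂x = (x) - (0) = x
  ∂Q/∂x - ∂P/∂y = (3*z) - (-4*y) = 4*y + 3*z.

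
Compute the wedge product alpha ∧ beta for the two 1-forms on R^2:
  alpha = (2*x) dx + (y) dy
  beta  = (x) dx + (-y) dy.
alpha ∧ beta = (-3*x*y) dx ∧ dy

Distribute the wedge, using dx_i ∧ dx_j = -dx_j ∧ dx_i and dx_i ∧ dx_i = 0. For each pair (i, j) with i < j, the coefficient of dx_i ∧ dx_j in alpha ∧ beta is (alpha_i * beta_j - alpha_j * beta_i). Collecting: alpha ∧ beta = (-3*x*y) dx ∧ dy.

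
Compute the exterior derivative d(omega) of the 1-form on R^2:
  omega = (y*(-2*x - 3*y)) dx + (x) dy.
d(omega) = (2*x + 6*y + 1) dx ∧ dy

For a 1-form omega = sum_i f_i dx_i, the exterior derivative is
  d(omega) = sum_{i < j} (∂f_j/∂x_i - ∂f_i/∂x_j) dx_i ∧ dx_j.
  coefficient of dx ∧ dy: ∂f_2/∂x - ∂f_1/∂y = ∂(x)/∂x - ∂(y*(-2*x - 3*y))/∂y = 2*x + 6*y + 1
Assembling: d(omega) = (2*x + 6*y + 1) dx ∧ dy.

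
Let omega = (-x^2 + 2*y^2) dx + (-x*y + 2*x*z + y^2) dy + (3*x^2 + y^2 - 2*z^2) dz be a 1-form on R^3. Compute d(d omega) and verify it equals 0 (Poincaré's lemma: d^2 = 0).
d(d omega) = 0

Step 1: d omega = sum_{i<j} (∂f_j/∂x_i - ∂f_i/∂x_j) dx_i ∧ dx_j:
  coeff of dx ∧ dy: -5*y + 2*z
  coeff of dx ∧ dz: 6*x
  coeff of dy ∧ dz: -2*x + 2*y
Step 2: Apply d again to each 2-form coefficient. The only possible 3-form in R^3 is dx ∧ dy ∧ dz, with coefficient
  ∂(coeff of dy∧dz)/∂x - ∂(coeff of dx∧dz)/∂y + ∂(coeff of dx∧dy)/∂z
  = ∂/∂x (-2*x + 2*y) - ∂/∂y (6*x) + ∂/∂z (-5*y + 2*z).
Each of these terms simplifies to sums of mixed partials that cancel in pairs. The result is 0 (by equality of mixed partials for smooth functions — Schwarz / Clairaut).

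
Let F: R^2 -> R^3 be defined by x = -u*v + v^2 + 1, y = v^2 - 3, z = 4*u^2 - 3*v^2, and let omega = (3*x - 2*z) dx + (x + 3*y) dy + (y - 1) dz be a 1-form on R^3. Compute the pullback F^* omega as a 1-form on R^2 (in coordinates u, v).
F^* omega = (8*u^2*v + 11*u*v^2 - 32*u - 9*v^3 - 3*v) du + (8*u^3 - 13*u^2*v - 17*u*v^2 - 3*u + 20*v^3 + 14*v) dv

Using F^*(f dg) = (f ∘ F) d(g ∘ F), substitute each coordinate x_i by F_i(u, v) in f_i, and replace dx_i by d F_i = (∂F_i/∂u) du + (∂F_i/∂v) dv.
  For the x component: f_1(F) = -8*u^2 - 3*u*v + 9*v^2 + 3; d F_1 = (-v) du + (-u + 2*v) dv
  For the y component: f_2(F) = -u*v + 4*v^2 - 8; d F_2 = (0) du + (2*v) dv
  For the z component: f_3(F) = v^2 - 4; d F_3 = (8*u) du + (-6*v) dv
Combining and collecting du, dv coefficients:
  coeff of du: 8*u^2*v + 11*u*v^2 - 32*u - 9*v^3 - 3*v
  coeff of dv: 8*u^3 - 13*u^2*v - 17*u*v^2 - 3*u + 20*v^3 + 14*v
F^* omega = (8*u^2*v + 11*u*v^2 - 32*u - 9*v^3 - 3*v) du + (8*u^3 - 13*u^2*v - 17*u*v^2 - 3*u + 20*v^3 + 14*v) dv.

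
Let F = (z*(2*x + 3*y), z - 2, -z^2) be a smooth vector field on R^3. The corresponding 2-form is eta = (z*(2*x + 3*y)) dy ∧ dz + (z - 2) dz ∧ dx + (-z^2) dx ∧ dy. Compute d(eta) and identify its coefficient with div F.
d(eta) = (0) dx ∧ dy ∧ dz; div F = 0

For a 2-form in R^3 of the form above, applying d gives a 3-form with coefficient ∂P/∂x + ∂Q/∂y + ∂R/∂z:
  ∂P/∂x = 2*z
  ∂Q/∂y = 0
  ∂R/∂z = -2*z
Sum = 0, which is exactly div F.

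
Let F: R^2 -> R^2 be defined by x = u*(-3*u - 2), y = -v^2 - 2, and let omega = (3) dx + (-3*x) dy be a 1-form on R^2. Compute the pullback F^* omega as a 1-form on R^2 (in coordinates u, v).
F^* omega = (-18*u - 6) du + (6*u*v*(-3*u - 2)) dv

Using F^*(f dg) = (f ∘ F) d(g ∘ F), substitute each coordinate x_i by F_i(u, v) in f_i, and replace dx_i by d F_i = (∂F_i/∂u) du + (∂F_i/∂v) dv.
  For the x component: f_1(F) = 3; d F_1 = (-6*u - 2) du + (0) dv
  For the y component: f_2(F) = 3*u*(3*u + 2); d F_2 = (0) du + (-2*v) dv
Combining and collecting du, dv coefficients:
  coeff of du: -18*u - 6
  coeff of dv: 6*u*v*(-3*u - 2)
F^* omega = (-18*u - 6) du + (6*u*v*(-3*u - 2)) dv.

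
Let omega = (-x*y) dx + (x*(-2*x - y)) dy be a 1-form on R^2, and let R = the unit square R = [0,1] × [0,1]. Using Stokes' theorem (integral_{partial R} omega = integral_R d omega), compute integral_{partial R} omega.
integral_(partial R) omega = -2

Stokes: integral_partial_R omega = integral_R d omega with d omega = (∂Q/∂x - ∂P/∂y) dx ∧ dy.
  ∂Q/∂x = -4*x - y
  ∂P/∂y = -x
  integrand = ∂Q/∂x - ∂P/∂y = -3*x - y.
Integrating over R: integral_0^1 integral_0^1 (-3*x - y) dx dy = -2.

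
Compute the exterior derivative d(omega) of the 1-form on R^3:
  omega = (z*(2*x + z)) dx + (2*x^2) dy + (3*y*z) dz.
d(omega) = (4*x) dx ∧ dy + (-2*x - 2*z) dx ∧ dz + (3*z) dy ∧ dz

For a 1-form omega = sum_i f_i dx_i, the exterior derivative is
  d(omega) = sum_{i < j} (∂f_j/∂x_i - ∂f_i/∂x_j) dx_i ∧ dx_j.
  coefficient of dx ∧ dy: ∂f_2/∂x - ∂f_1/∂y = ∂(2*x^2)/∂x - ∂(z*(2*x + z))/∂y = 4*x
  coefficient of dx ∧ dz: ∂f_3/∂x - ∂f_1/∂z = ∂(3*y*z)/∂x - ∂(z*(2*x + z))/∂z = -2*x - 2*z
  coefficient of dy ∧ dz: ∂f_3/∂y - ∂f_2/∂z = ∂(3*y*z)/∂y - ∂(2*x^2)/∂z = 3*z
Assembling: d(omega) = (4*x) dx ∧ dy + (-2*x - 2*z) dx ∧ dz + (3*z) dy ∧ dz.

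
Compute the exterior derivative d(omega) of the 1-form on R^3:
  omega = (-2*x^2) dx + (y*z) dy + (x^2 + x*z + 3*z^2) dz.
d(omega) = (2*x + z) dx ∧ dz + (-y) dy ∧ dz

For a 1-form omega = sum_i f_i dx_i, the exterior derivative is
  d(omega) = sum_{i < j} (∂f_j/∂x_i - ∂f_i/∂x_j) dx_i ∧ dx_j.
  coefficient of dx ∧ dz: ∂f_3/∂x - ∂f_1/∂z = ∂(x^2 + x*z + 3*z^2)/∂x - ∂(-2*x^2)/∂z = 2*x + z
  coefficient of dy ∧ dz: ∂f_3/∂y - ∂f_2/∂z = ∂(x^2 + x*z + 3*z^2)/∂y - ∂(y*z)/∂z = -y
Assembling: d(omega) = (2*x + z) dx ∧ dz + (-y) dy ∧ dz.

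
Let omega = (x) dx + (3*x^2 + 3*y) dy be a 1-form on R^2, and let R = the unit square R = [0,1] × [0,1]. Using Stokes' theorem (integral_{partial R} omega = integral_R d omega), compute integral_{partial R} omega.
integral_(partial R) omega = 3

Stokes: integral_partial_R omega = integral_R d omega with d omega = (∂Q/∂x - ∂P/∂y) dx ∧ dy.
  ∂Q/∂x = 6*x
  ∂P/∂y = 0
  integrand = ∂Q/∂x - ∂P/∂y = 6*x.
Integrating over R: integral_0^1 integral_0^1 (6*x) dx dy = 3.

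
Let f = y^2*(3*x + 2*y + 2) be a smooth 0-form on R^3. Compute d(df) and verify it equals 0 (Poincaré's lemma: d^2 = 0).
d(df) = 0

Step 1: df = sum_i (∂f/∂x_i) dx_i = (3*y^2) dx + (2*y*(3*x + 3*y + 2)) dy + (0) dz.
Step 2: Apply d again. Using the 1-form formula, the coefficient of dx ∧ dy in d(df) is ∂^2 f/∂x ∂y - ∂^2 f/∂y ∂x = (6*y) - (6*y) = 0 (equality of mixed partials for smooth f).
Similarly for dx ∧ dz and dy ∧ dz — all coefficients vanish. So d(df) = 0.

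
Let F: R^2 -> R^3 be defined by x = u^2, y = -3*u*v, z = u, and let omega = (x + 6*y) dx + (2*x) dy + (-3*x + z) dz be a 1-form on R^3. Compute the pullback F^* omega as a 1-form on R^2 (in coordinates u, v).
F^* omega = (u*(2*u^2 - 42*u*v - 3*u + 1)) du + (-6*u^3) dv

Using F^*(f dg) = (f ∘ F) d(g ∘ F), substitute each coordinate x_i by F_i(u, v) in f_i, and replace dx_i by d F_i = (∂F_i/∂u) du + (∂F_i/∂v) dv.
  For the x component: f_1(F) = u*(u - 18*v); d F_1 = (2*u) du + (0) dv
  For the y component: f_2(F) = 2*u^2; d F_2 = (-3*v) du + (-3*u) dv
  For the z component: f_3(F) = u*(1 - 3*u); d F_3 = (1) du + (0) dv
Combining and collecting du, dv coefficients:
  coeff of du: u*(2*u^2 - 42*u*v - 3*u + 1)
  coeff of dv: -6*u^3
F^* omega = (u*(2*u^2 - 42*u*v - 3*u + 1)) du + (-6*u^3) dv.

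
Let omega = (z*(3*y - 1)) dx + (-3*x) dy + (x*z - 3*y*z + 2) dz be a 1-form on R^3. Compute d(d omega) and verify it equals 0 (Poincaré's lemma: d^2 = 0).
d(d omega) = 0

Step 1: d omega = sum_{i<j} (∂f_j/∂x_i - ∂f_i/∂x_j) dx_i ∧ dx_j:
  coeff of dx ∧ dy: -3*z - 3
  coeff of dx ∧ dz: -3*y + z + 1
  coeff of dy ∧ dz: -3*z
Step 2: Apply d again to each 2-form coefficient. The only possible 3-form in R^3 is dx ∧ dy ∧ dz, with coefficient
  ∂(coeff of dy∧dz)/∂x - ∂(coeff of dx∧dz)/∂y + ∂(coeff of dx∧dy)/∂z
  = ∂/∂x (-3*z) - ∂/∂y (-3*y + z + 1) + ∂/∂z (-3*z - 3).
Each of these terms simplifies to sums of mixed partials that cancel in pairs. The result is 0 (by equality of mixed partials for smooth functions — Schwarz / Clairaut).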